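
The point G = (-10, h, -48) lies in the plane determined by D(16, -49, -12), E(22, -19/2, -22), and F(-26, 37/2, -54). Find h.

A normal to the plane is n = DE × DF = (-984, 672, 2064).
G lies in the plane iff n · DG = 0.
This gives (672)h + (-15792) = 0, so h = 47/2.

47/2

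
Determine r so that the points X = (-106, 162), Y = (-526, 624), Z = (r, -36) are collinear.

Collinearity: (Z − X) must be parallel to (Y − X) = (-420, 462).
Cross-multiplying the components: (r − (-106))·(462) = (-198)·(-420).
Solving gives r = 74.

74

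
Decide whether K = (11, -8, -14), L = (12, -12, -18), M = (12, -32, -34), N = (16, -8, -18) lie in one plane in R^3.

With K as base: KL = (1, -4, -4), KM = (1, -24, -20), KN = (5, 0, -4).
KM × KN = (96, -96, 120).
KL · (KM × KN) = 0.
The scalar triple product vanishes, so the four points are coplanar.

Yes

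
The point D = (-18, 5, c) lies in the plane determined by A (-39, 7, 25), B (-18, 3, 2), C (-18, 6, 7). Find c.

A normal to the plane is n = AB × AC = (49, -105, 63).
D lies in the plane iff n · AD = 0.
This gives (63)c + (-336) = 0, so c = 16/3.

16/3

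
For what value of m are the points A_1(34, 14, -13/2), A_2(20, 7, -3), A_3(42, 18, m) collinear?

Collinearity requires A_1A_2 × A_1A_3 = 0; each component is linear in m.
The x-component gives (-7)m + (-119/2) = 0, so m = -17/2.
The remaining components then also vanish.

-17/2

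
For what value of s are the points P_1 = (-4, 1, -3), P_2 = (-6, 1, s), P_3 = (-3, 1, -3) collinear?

Collinearity requires P_1P_2 × P_1P_3 = 0; each component is linear in s.
The y-component gives (1)s + (3) = 0, so s = -3.
The remaining components then also vanish.

-3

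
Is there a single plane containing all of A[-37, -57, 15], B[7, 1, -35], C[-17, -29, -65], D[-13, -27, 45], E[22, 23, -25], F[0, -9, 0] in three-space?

The plane through A, B, C has normal n = AB × AC = (-3240, 2520, 72) and equation n·P = -22680.
Checking the remaining points: n·D = -22680, n·E = -15120, n·F = -22680.
Since n·E = -15120 ≠ -22680, E is off the plane and the points are not all coplanar.

No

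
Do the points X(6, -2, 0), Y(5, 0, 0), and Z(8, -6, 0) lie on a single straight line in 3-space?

Yes

XY = (-1, 2, 0), XZ = (2, -4, 0).
XY × XZ = (0, 0, 0).
The cross product vanishes, so the three points are collinear.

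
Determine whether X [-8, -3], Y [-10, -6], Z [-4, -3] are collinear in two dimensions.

No

XY = (-2, -3), XZ = (4, 0).
If collinear, XZ would be a scalar multiple of XY. But (-2)·(0) ≠ (-3)·(4) (difference 12), so they are not parallel; the points are not collinear.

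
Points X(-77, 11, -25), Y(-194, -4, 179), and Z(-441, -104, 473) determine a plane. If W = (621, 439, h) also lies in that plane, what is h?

Coplanarity requires XY · (XZ × XW) = 0.
XY = (-117, -15, 204), XZ = (-364, -115, 498); the triple product is linear in h with coefficient 7995 and constant term 4517175.
Setting it to zero: h = -565.

-565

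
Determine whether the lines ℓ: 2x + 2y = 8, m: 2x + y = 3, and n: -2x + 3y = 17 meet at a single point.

Yes

Intersecting ℓ and m: solving the 2×2 system gives (x, y) = (-1, 5).
Substitute into n: (-2)(-1) + (3)(5) = 17.
This equals 17, so (-1, 5) lies on all three lines and they are concurrent.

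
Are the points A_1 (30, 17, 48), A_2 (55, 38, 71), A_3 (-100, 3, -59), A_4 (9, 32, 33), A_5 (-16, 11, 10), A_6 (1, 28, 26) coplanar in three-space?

The plane through A_1, A_2, A_3 has normal n = A_1A_2 × A_1A_3 = (-1925, -315, 2380) and equation n·P = 51135.
Checking the remaining points: n·A_4 = 51135, n·A_5 = 51135, n·A_6 = 51135.
All equal 51135, so all 6 points lie in one plane.

Yes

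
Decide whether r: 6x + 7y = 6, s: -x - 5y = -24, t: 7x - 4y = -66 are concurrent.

Intersecting r and s: solving the 2×2 system gives (x, y) = (-6, 6).
Substitute into t: (7)(-6) + (-4)(6) = -66.
This equals -66, so (-6, 6) lies on all three lines and they are concurrent.

Yes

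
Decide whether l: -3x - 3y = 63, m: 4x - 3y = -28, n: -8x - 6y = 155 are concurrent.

Lines aᵢx + bᵢy = cᵢ with pairwise distinct directions are concurrent exactly when det[aᵢ bᵢ cᵢ] = 0.
Here the determinant is 63.
Nonzero, so no common point exists.

No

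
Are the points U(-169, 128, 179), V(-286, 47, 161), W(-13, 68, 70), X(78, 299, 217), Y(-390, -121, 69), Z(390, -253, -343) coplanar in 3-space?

Yes

The plane through U, V, W has normal n = UV × UW = (7749, -15561, 19656) and equation n·P = 217035.
Checking the remaining points: n·X = 217035, n·Y = 217035, n·Z = 217035.
All equal 217035, so all 6 points lie in one plane.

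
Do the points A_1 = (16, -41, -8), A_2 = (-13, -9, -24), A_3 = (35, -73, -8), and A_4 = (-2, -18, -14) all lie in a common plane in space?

The four points are coplanar iff the 3×3 determinant with rows A_1A_2, A_1A_3, A_1A_4 is zero.
Rows: (-29, 32, -16), (19, -32, 0), (-18, 23, -6).
Expanding along the first row: (-29)(192) − (32)(-114) + (-16)(-139) = 304.
Nonzero ⇒ not coplanar.

No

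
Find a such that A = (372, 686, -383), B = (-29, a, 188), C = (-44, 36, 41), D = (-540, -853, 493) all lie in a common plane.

The points are coplanar iff AB · (AC × AD) = 0.
Expanding, this is linear in a: (-22272)a + (9020160) = 0.
So a = 405.

405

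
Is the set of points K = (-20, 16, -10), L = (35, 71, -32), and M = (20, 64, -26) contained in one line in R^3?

KL = (55, 55, -22), KM = (40, 48, -16).
KL × KM = (176, 0, 440).
The cross product is nonzero, so the points do not lie on one line.

No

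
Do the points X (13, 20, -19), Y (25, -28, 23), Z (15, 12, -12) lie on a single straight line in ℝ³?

XY = (12, -48, 42), XZ = (2, -8, 7).
XY × XZ = (0, 0, 0).
The cross product vanishes, so the three points are collinear.

Yes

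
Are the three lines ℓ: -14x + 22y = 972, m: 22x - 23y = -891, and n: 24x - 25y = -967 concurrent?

Intersecting ℓ and m: solving the 2×2 system gives (x, y) = (17, 55).
Substitute into n: (24)(17) + (-25)(55) = -967.
This equals -967, so (17, 55) lies on all three lines and they are concurrent.

Yes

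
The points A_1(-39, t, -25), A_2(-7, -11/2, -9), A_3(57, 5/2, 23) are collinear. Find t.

Direction A_2A_3 = (64, 8, 32). From the x-coordinate of A_1, the parameter along the line is τ = (-39 − (-7))/64 = -1/2.
Then t = (-11/2) + (-1/2)·(8) = -19/2.

-19/2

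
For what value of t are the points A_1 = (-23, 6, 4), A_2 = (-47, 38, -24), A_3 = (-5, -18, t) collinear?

Collinearity requires A_1A_2 × A_1A_3 = 0; each component is linear in t.
The x-component gives (32)t + (-800) = 0, so t = 25.
The remaining components then also vanish.

25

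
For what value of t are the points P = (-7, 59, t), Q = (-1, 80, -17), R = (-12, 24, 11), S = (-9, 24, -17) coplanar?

Coplanarity ⇔ det[PQ; PR; PS] = 0.
Expanding, this is linear in t: (-168)t + (1848) = 0.
So t = 11.

11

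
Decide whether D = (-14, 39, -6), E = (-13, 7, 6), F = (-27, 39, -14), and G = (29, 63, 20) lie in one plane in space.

With D as base: DE = (1, -32, 12), DF = (-13, 0, -8), DG = (43, 24, 26).
DF × DG = (192, -6, -312).
DE · (DF × DG) = -3360.
Since -3360 ≠ 0, the four points are not coplanar.

No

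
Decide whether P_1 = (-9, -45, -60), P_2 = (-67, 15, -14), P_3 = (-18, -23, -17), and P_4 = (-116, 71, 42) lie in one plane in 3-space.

No

A normal to the plane through P_1, P_2, P_3 is n = P_1P_2 × P_1P_3 = (1568, 2080, -736).
The plane has equation n·P = -63552. For P_4: n·P_4 = -65120.
-65120 ≠ -63552, so P_4 is off the plane.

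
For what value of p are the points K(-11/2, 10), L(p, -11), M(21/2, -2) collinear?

Collinearity: (L − K) must be parallel to (M − K) = (16, -12).
Cross-multiplying the components: (p − (-11/2))·(-12) = (-21)·(16).
Solving gives p = 45/2.

45/2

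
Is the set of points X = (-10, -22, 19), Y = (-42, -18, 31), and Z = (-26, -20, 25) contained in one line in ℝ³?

XY = (-32, 4, 12), XZ = (-16, 2, 6).
Each component of XZ is 1/2 times the corresponding component of XY, so XZ = 1/2·XY and the points are collinear.

Yes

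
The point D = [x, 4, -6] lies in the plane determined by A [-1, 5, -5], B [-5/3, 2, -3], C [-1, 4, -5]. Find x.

-2/3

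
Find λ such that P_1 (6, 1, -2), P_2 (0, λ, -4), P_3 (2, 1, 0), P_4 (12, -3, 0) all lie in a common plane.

Normal to plane P_1P_3P_4: n = (8, 20, 16); plane equation n·P = 36.
Requiring n·P_2 = 36: (20)λ + (-64) = 36.
So λ = 5.

5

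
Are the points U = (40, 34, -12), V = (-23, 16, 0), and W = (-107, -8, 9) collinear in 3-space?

UV = (-63, -18, 12), UW = (-147, -42, 21).
UV × UW = (126, -441, 0).
The cross product is nonzero, so the points do not lie on one line.

No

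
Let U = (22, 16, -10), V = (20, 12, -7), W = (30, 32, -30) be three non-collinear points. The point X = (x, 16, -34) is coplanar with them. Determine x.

A normal to the plane is n = UV × UW = (32, -16, 0).
X lies in the plane iff n · UX = 0.
This gives (32)x + (-704) = 0, so x = 22.

22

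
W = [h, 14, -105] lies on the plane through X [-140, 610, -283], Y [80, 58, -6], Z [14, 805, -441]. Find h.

Coplanarity requires XY · (XZ × XW) = 0.
XY = (220, -552, 277), XZ = (154, 195, -158); the triple product is linear in h with coefficient 33201 and constant term -18725364.
Setting it to zero: h = 564.

564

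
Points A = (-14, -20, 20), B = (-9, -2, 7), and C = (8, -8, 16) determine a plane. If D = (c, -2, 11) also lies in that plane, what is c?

7

Coplanarity requires AB · (AC × AD) = 0.
AB = (5, 18, -13), AC = (22, 12, -4); the triple product is linear in c with coefficient 84 and constant term -588.
Setting it to zero: c = 7.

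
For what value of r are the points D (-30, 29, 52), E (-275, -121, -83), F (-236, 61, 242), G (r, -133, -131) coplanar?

Normal to plane DEF: n = (-24180, 74360, -38740); plane equation n·P = 867360.
Requiring n·G = 867360: (-24180)r + (-4814940) = 867360.
So r = -235.

-235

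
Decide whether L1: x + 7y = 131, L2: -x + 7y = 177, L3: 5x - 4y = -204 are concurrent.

Lines aᵢx + bᵢy = cᵢ with pairwise distinct directions are concurrent exactly when det[aᵢ bᵢ cᵢ] = 0.
Here the determinant is -14.
Nonzero, so no common point exists.

No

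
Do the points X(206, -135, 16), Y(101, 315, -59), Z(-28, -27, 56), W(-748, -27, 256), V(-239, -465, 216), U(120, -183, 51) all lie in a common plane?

Yes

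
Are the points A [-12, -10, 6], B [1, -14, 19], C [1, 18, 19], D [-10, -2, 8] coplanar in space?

Yes

The four points are coplanar iff the 3×3 determinant with rows AB, AC, AD is zero.
Rows: (13, -4, 13), (13, 28, 13), (2, 8, 2).
Expanding along the first row: (13)(-48) − (-4)(0) + (13)(48) = 0.
Zero determinant ⇒ coplanar.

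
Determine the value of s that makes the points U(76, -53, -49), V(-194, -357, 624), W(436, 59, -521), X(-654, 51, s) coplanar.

Normal to plane UVW: n = (68112, 114840, 79200); plane equation n·P = -4790808.
Requiring n·X = -4790808: (79200)s + (-38688408) = -4790808.
So s = 428.

428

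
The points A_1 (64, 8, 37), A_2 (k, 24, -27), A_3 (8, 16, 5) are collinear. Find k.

-48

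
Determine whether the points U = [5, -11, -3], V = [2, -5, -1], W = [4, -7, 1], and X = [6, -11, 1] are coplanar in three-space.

The four points are coplanar iff the 3×3 determinant with rows UV, UW, UX is zero.
Rows: (-3, 6, 2), (-1, 4, 4), (1, 0, 4).
Expanding along the first row: (-3)(16) − (6)(-8) + (2)(-4) = -8.
Nonzero ⇒ not coplanar.

No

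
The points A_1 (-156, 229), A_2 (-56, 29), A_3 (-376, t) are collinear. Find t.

669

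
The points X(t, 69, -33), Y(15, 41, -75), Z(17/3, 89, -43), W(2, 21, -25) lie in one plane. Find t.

The points are coplanar iff XY · (XZ × XW) = 0.
Expanding, this is linear in t: (-3040)t + (30400/3) = 0.
So t = 10/3.

10/3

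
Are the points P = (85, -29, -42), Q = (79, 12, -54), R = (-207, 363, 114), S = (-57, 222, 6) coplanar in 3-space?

Yes

The four points are coplanar iff the 3×3 determinant with rows PQ, PR, PS is zero.
Rows: (-6, 41, -12), (-292, 392, 156), (-142, 251, 48).
Expanding along the first row: (-6)(-20340) − (41)(8136) + (-12)(-17628) = 0.
Zero determinant ⇒ coplanar.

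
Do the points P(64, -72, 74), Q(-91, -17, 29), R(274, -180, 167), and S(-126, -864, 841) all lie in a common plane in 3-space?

Yes

A normal to the plane through P, Q, R is n = PQ × PR = (255, 4965, 5190).
The plane has equation n·X = 42900. For S: n·S = 42900.
Equal, so S lies in the plane and all four are coplanar.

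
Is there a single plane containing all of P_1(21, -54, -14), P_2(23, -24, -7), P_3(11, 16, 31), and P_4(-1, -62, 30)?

The four points are coplanar iff the 3×3 determinant with rows P_1P_2, P_1P_3, P_1P_4 is zero.
Rows: (2, 30, 7), (-10, 70, 45), (-22, -8, 44).
Expanding along the first row: (2)(3440) − (30)(550) + (7)(1620) = 1720.
Nonzero ⇒ not coplanar.

No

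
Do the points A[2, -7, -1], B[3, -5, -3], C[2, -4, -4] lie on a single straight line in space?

AB = (1, 2, -2), AC = (0, 3, -3).
Comparing components 3 and 1: (-2)(0) − (1)(-3) = 3 ≠ 0, so AB and AC are not parallel and the points are not collinear.

No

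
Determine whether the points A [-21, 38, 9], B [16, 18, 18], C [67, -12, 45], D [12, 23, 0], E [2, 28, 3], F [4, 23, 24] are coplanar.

The plane through A, B, C has normal n = AB × AC = (-270, -540, -90) and equation n·P = -15660.
Checking the remaining points: n·D = -15660, n·E = -15930, n·F = -15660.
Since n·E = -15930 ≠ -15660, E is off the plane and the points are not all coplanar.

No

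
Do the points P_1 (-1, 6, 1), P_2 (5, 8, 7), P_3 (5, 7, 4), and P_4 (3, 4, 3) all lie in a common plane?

No

A normal to the plane through P_1, P_2, P_3 is n = P_1P_2 × P_1P_3 = (0, 18, -6).
The plane has equation n·P = 102. For P_4: n·P_4 = 54.
54 ≠ 102, so P_4 is off the plane.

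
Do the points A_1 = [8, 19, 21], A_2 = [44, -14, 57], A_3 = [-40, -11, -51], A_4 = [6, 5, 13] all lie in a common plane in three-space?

No

The four points are coplanar iff the 3×3 determinant with rows A_1A_2, A_1A_3, A_1A_4 is zero.
Rows: (36, -33, 36), (-48, -30, -72), (-2, -14, -8).
Expanding along the first row: (36)(-768) − (-33)(240) + (36)(612) = 2304.
Nonzero ⇒ not coplanar.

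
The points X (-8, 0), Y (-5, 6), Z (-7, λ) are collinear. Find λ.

2

The three points are collinear iff det[XY; XZ] = 0.
This determinant is linear in λ: (3)λ + (-6) = 0, so λ = 2.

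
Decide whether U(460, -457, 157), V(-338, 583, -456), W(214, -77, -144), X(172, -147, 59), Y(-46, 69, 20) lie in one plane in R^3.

The plane through U, V, W has normal n = UV × UW = (-80100, -89400, -47400) and equation n·P = -3432000.
Checking the remaining points: n·X = -3432000, n·Y = -3432000.
All equal -3432000, so all 5 points lie in one plane.

Yes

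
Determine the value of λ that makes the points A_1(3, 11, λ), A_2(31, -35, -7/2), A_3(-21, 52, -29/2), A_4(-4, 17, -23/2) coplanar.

Coplanarity ⇔ det[A_1A_2; A_1A_3; A_1A_4] = 0.
Expanding, this is linear in λ: (-341)λ + (-6479/2) = 0.
So λ = -19/2.

-19/2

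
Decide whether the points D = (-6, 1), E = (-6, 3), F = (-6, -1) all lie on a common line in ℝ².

Yes

DE = (0, 2), DF = (0, -2).
Twice the signed area of △DEF is (0)(-2) − (2)(0) = 0.
The triangle is degenerate (zero area), so the points are collinear.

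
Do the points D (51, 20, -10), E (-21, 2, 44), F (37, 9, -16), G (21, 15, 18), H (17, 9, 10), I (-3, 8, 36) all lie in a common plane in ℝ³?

The plane through D, E, F has normal n = DE × DF = (702, -1188, 540) and equation n·P = 6642.
Checking the remaining points: n·G = 6642, n·H = 6642, n·I = 7830.
Since n·I = 7830 ≠ 6642, I is off the plane and the points are not all coplanar.

No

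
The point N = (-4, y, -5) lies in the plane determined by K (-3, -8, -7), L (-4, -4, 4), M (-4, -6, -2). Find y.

A normal to the plane is n = KL × KM = (-2, -6, 2).
N lies in the plane iff n · KN = 0.
This gives (-6)y + (-42) = 0, so y = -7.

-7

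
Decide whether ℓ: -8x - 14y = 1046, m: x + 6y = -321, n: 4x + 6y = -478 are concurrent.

No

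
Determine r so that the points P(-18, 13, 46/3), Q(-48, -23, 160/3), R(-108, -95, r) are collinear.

388/3

Collinearity requires PQ × PR = 0; each component is linear in r.
The x-component gives (-36)r + (4656) = 0, so r = 388/3.
The remaining components then also vanish.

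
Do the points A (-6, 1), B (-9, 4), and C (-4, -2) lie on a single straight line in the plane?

AB = (-3, 3), AC = (2, -3).
If collinear, AC would be a scalar multiple of AB. But (-3)·(-3) ≠ (3)·(2) (difference 3), so they are not parallel; the points are not collinear.

No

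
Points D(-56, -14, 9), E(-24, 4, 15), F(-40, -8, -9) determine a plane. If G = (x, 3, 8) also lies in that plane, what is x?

-24

A normal to the plane is n = DE × DF = (-360, 672, -96).
G lies in the plane iff n · DG = 0.
This gives (-360)x + (-8640) = 0, so x = -24.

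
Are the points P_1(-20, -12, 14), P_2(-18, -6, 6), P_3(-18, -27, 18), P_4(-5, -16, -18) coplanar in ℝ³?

Yes

A normal to the plane through P_1, P_2, P_3 is n = P_1P_2 × P_1P_3 = (-96, -24, -42).
The plane has equation n·P = 1620. For P_4: n·P_4 = 1620.
Equal, so P_4 lies in the plane and all four are coplanar.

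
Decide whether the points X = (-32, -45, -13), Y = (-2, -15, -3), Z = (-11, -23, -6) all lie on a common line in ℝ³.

No

XY = (30, 30, 10), XZ = (21, 22, 7).
XY × XZ = (-10, 0, 30).
The cross product is nonzero, so the points do not lie on one line.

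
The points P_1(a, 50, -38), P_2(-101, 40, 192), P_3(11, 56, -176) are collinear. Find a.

Collinearity requires P_1P_2 × P_1P_3 = 0; each component is linear in a.
The y-component gives (-368)a + (-11408) = 0, so a = -31.
The remaining components then also vanish.

-31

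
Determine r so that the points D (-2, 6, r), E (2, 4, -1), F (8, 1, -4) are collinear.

Direction EF = (6, -3, -3). From the x-coordinate of D, the parameter along the line is τ = (-2 − 2)/6 = -2/3.
Then r = (-1) + (-2/3)·(-3) = 1.

1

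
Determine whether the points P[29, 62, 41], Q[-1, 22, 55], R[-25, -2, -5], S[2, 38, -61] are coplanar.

No

A normal to the plane through P, Q, R is n = PQ × PR = (2736, -2136, -240).
The plane has equation n·X = -62928. For S: n·S = -61056.
-61056 ≠ -62928, so S is off the plane.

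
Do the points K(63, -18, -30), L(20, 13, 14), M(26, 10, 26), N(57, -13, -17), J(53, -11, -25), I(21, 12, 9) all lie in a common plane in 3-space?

No

The plane through K, L, M has normal n = KL × KM = (504, 780, -57) and equation n·P = 19422.
Checking the remaining points: n·N = 19557, n·J = 19557, n·I = 19431.
Since n·N = 19557 ≠ 19422, N is off the plane and the points are not all coplanar.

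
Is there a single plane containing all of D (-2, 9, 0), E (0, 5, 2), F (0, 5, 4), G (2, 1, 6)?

A normal to the plane through D, E, F is n = DE × DF = (-8, -4, 0).
The plane has equation n·P = -20. For G: n·G = -20.
Equal, so G lies in the plane and all four are coplanar.

Yes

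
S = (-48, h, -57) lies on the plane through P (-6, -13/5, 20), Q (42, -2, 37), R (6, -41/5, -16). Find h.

Coplanarity requires PQ · (PR × PS) = 0.
PQ = (48, 3/5, 17), PR = (12, -28/5, -36); the triple product is linear in h with coefficient 1932 and constant term 23184.
Setting it to zero: h = -12.

-12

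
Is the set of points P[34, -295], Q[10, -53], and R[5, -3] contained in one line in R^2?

No

PQ = (-24, 242), PR = (-29, 292).
det[PQ; PR] = (-24)(292) − (242)(-29) = 10.
The determinant is nonzero, so they are not collinear.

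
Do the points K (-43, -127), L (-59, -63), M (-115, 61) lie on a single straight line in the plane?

KL = (-16, 64), KM = (-72, 188).
det[KL; KM] = (-16)(188) − (64)(-72) = 1600.
The determinant is nonzero, so they are not collinear.

No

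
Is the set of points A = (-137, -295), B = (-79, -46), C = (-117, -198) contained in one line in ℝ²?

No

AB = (58, 249), AC = (20, 97).
Twice the signed area of △ABC is (58)(97) − (249)(20) = 646.
The area is nonzero, so the three points are not collinear.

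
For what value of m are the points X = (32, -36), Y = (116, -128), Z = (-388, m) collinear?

424

Collinearity: (Z − X) must be parallel to (Y − X) = (84, -92).
Cross-multiplying the components: (m − (-36))·(84) = (-420)·(-92).
Solving gives m = 424.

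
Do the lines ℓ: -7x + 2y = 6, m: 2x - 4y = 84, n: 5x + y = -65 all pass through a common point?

Intersecting ℓ and m: solving the 2×2 system gives (x, y) = (-8, -25).
Substitute into n: (5)(-8) + (1)(-25) = -65.
This equals -65, so (-8, -25) lies on all three lines and they are concurrent.

Yes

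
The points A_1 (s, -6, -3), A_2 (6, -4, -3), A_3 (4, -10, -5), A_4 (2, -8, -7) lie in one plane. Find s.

6

The points are coplanar iff A_1A_2 · (A_1A_3 × A_1A_4) = 0.
Expanding, this is linear in s: (-16)s + (96) = 0.
So s = 6.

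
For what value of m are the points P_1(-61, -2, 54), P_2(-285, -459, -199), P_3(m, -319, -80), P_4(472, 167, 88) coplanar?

Coplanarity ⇔ det[P_1P_2; P_1P_3; P_1P_4] = 0.
Expanding, this is linear in m: (-27219)m + (-14426070) = 0.
So m = -530.

-530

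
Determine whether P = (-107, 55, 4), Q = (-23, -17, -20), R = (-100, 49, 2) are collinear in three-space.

PQ = (84, -72, -24), PR = (7, -6, -2).
Each component of PR is 1/12 times the corresponding component of PQ, so PR = 1/12·PQ and the points are collinear.

Yes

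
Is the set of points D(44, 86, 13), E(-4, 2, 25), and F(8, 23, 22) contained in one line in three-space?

DE = (-48, -84, 12), DF = (-36, -63, 9).
Each component of DF is 3/4 times the corresponding component of DE, so DF = 3/4·DE and the points are collinear.

Yes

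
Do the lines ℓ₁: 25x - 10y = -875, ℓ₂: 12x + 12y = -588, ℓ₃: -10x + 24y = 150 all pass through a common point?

Yes

Intersecting ℓ₁ and ℓ₂: solving the 2×2 system gives (x, y) = (-39, -10).
Substitute into ℓ₃: (-10)(-39) + (24)(-10) = 150.
This equals 150, so (-39, -10) lies on all three lines and they are concurrent.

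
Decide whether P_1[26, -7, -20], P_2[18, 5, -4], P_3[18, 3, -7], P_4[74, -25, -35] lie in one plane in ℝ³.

Yes

A normal to the plane through P_1, P_2, P_3 is n = P_1P_2 × P_1P_3 = (-4, -24, 16).
The plane has equation n·P = -256. For P_4: n·P_4 = -256.
Equal, so P_4 lies in the plane and all four are coplanar.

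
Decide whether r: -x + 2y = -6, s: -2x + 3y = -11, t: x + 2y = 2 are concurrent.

Yes

Intersecting r and s: solving the 2×2 system gives (x, y) = (4, -1).
Substitute into t: (1)(4) + (2)(-1) = 2.
This equals 2, so (4, -1) lies on all three lines and they are concurrent.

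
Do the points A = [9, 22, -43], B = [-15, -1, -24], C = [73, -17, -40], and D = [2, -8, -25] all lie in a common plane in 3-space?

Yes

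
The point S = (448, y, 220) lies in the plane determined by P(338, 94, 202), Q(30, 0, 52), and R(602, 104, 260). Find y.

92

Coplanarity requires PQ · (PR × PS) = 0.
PQ = (-308, -94, -150), PR = (264, 10, 58); the triple product is linear in y with coefficient -21736 and constant term 1999712.
Setting it to zero: y = 92.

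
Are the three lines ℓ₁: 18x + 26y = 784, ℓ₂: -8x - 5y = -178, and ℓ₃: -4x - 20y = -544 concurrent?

Intersecting ℓ₁ and ℓ₂: solving the 2×2 system gives (x, y) = (6, 26).
Substitute into ℓ₃: (-4)(6) + (-20)(26) = -544.
This equals -544, so (6, 26) lies on all three lines and they are concurrent.

Yes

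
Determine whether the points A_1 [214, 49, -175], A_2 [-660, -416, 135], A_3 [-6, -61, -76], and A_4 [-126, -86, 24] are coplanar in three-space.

No

The four points are coplanar iff the 3×3 determinant with rows A_1A_2, A_1A_3, A_1A_4 is zero.
Rows: (-874, -465, 310), (-220, -110, 99), (-340, -135, 199).
Expanding along the first row: (-874)(-8525) − (-465)(-10120) + (310)(-7700) = 358050.
Nonzero ⇒ not coplanar.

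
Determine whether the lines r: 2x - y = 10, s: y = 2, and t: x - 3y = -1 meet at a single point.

No

Intersecting r and s: solving the 2×2 system gives (x, y) = (6, 2).
Substitute into t: (1)(6) + (-3)(2) = 0.
But t requires -1 ≠ 0, so the three lines have no common point.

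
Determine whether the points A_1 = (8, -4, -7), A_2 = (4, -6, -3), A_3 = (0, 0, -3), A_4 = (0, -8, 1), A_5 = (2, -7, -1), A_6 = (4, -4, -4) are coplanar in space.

Yes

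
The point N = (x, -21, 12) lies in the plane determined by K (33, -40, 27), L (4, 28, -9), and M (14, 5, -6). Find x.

25

Coplanarity requires KL · (KM × KN) = 0.
KL = (-29, 68, -36), KM = (-19, 45, -33); the triple product is linear in x with coefficient -624 and constant term 15600.
Setting it to zero: x = 25.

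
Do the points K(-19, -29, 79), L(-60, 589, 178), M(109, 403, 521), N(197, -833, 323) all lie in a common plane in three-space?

The four points are coplanar iff the 3×3 determinant with rows KL, KM, KN is zero.
Rows: (-41, 618, 99), (128, 432, 442), (216, -804, 244).
Expanding along the first row: (-41)(460776) − (618)(-64240) + (99)(-196224) = 1382328.
Nonzero ⇒ not coplanar.

No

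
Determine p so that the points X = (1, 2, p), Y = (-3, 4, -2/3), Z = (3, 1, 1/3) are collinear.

0

Collinearity requires XY × XZ = 0; each component is linear in p.
The x-component gives (-3)p + (0) = 0, so p = 0.
The remaining components then also vanish.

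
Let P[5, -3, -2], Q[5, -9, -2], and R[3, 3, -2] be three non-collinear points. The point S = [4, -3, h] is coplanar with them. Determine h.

-2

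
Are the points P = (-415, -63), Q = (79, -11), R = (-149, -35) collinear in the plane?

PQ = (494, 52), PR = (266, 28).
Twice the signed area of △PQR is (494)(28) − (52)(266) = 0.
The triangle is degenerate (zero area), so the points are collinear.

Yes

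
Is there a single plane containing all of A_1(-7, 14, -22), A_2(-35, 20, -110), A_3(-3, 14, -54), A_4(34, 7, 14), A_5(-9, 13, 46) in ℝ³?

Yes

The plane through A_1, A_2, A_3 has normal n = A_1A_2 × A_1A_3 = (-192, -1248, -24) and equation n·P = -15600.
Checking the remaining points: n·A_4 = -15600, n·A_5 = -15600.
All equal -15600, so all 5 points lie in one plane.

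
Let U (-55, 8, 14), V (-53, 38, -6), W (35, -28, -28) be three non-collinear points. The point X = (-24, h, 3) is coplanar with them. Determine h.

Coplanarity requires UV · (UW × UX) = 0.
UV = (2, 30, -20), UW = (90, -36, -42); the triple product is linear in h with coefficient -1716 and constant term -17160.
Setting it to zero: h = -10.

-10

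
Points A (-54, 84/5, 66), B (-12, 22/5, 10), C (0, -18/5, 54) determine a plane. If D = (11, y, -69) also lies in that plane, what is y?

6/5

Coplanarity requires AB · (AC × AD) = 0.
AB = (42, -62/5, -56), AC = (54, -102/5, -12); the triple product is linear in y with coefficient -2520 and constant term 3024.
Setting it to zero: y = 6/5.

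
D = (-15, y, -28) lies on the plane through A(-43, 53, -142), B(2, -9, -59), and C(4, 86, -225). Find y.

-43/2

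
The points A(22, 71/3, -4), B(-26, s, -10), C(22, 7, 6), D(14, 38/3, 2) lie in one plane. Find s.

Normal to plane ACD: n = (10, -80, -400/3); plane equation n·P = -1140.
Requiring n·B = -1140: (-80)s + (3220/3) = -1140.
So s = 83/3.

83/3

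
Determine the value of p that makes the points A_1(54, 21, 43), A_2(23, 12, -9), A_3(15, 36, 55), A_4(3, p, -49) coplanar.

Coplanarity ⇔ det[A_1A_2; A_1A_3; A_1A_4] = 0.
Expanding, this is linear in p: (2400)p + (-9600) = 0.
So p = 4.

4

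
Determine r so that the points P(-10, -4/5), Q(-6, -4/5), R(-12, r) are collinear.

Collinearity: (R − P) must be parallel to (Q − P) = (4, 0).
Cross-multiplying the components: (r − (-4/5))·(4) = (-2)·(0).
Solving gives r = -4/5.

-4/5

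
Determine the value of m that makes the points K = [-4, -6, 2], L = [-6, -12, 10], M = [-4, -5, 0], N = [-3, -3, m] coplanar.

-2

Normal to plane KLM: n = (4, -4, -2); plane equation n·P = 4.
Requiring n·N = 4: (-2)m + (0) = 4.
So m = -2.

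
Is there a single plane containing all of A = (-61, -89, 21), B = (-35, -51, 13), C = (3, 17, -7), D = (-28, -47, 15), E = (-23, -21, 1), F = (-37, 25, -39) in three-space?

Yes

The plane through A, B, C has normal n = AB × AC = (-216, 216, 324) and equation n·P = 756.
Checking the remaining points: n·D = 756, n·E = 756, n·F = 756.
All equal 756, so all 6 points lie in one plane.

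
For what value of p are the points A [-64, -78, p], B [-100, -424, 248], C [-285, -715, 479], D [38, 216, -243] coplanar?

-15

The points are coplanar iff AB · (AC × AD) = 0.
Expanding, this is linear in p: (78242)p + (1173630) = 0.
So p = -15.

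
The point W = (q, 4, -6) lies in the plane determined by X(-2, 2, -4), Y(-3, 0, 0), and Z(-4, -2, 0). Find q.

Coplanarity requires XY · (XZ × XW) = 0.
XY = (-1, -2, 4), XZ = (-2, -4, 4); the triple product is linear in q with coefficient 8 and constant term 8.
Setting it to zero: q = -1.

-1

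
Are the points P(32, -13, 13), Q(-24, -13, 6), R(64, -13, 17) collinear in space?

PQ = (-56, 0, -7), PR = (32, 0, 4).
Each component of PR is -4/7 times the corresponding component of PQ, so PR = -4/7·PQ and the points are collinear.

Yes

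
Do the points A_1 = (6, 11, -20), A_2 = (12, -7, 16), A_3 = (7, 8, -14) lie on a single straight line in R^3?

Yes

A_1A_2 = (6, -18, 36), A_1A_3 = (1, -3, 6).
A_1A_2 × A_1A_3 = (0, 0, 0).
The cross product vanishes, so the three points are collinear.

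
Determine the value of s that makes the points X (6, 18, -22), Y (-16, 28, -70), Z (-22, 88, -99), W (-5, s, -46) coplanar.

23

Normal to plane XYZ: n = (2590, -350, -1260); plane equation n·P = 36960.
Requiring n·W = 36960: (-350)s + (45010) = 36960.
So s = 23.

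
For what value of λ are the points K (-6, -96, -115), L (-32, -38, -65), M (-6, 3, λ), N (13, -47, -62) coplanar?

-18

Normal to plane KLN: n = (624, 2328, -2376); plane equation n·P = 46008.
Requiring n·M = 46008: (-2376)λ + (3240) = 46008.
So λ = -18.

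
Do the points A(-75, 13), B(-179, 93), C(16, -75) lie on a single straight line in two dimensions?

No

AB = (-104, 80), AC = (91, -88).
If collinear, AC would be a scalar multiple of AB. But (-104)·(-88) ≠ (80)·(91) (difference 1872), so they are not parallel; the points are not collinear.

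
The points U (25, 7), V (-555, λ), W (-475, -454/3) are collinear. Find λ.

-530/3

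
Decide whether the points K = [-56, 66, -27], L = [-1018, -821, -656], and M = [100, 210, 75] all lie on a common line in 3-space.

KL = (-962, -887, -629), KM = (156, 144, 102).
Comparing components 2 and 3: (-887)(102) − (-629)(144) = 102 ≠ 0, so KL and KM are not parallel and the points are not collinear.

No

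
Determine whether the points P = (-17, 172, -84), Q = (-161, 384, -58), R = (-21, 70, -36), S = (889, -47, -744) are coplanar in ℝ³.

No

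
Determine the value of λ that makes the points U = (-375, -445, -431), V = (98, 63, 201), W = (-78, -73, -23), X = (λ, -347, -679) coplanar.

-617

Normal to plane UVW: n = (-27840, -5280, 25080); plane equation n·P = 1980120.
Requiring n·X = 1980120: (-27840)λ + (-15197160) = 1980120.
So λ = -617.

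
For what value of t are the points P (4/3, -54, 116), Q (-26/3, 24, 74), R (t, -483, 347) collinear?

Direction PQ = (-10, 78, -42). From the y-coordinate of R, the parameter along the line is τ = (-483 − (-54))/78 = -11/2.
Then t = 4/3 + (-11/2)·(-10) = 169/3.

169/3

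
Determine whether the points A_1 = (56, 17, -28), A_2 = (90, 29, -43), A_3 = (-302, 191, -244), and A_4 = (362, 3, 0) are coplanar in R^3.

No

The four points are coplanar iff the 3×3 determinant with rows A_1A_2, A_1A_3, A_1A_4 is zero.
Rows: (34, 12, -15), (-358, 174, -216), (306, -14, 28).
Expanding along the first row: (34)(1848) − (12)(56072) + (-15)(-48232) = 113448.
Nonzero ⇒ not coplanar.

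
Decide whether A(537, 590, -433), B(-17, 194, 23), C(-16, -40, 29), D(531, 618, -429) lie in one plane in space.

A normal to the plane through A, B, C is n = AB × AC = (104328, 3780, 130032).
The plane has equation n·P = 1950480. For D: n·D = 1950480.
Equal, so D lies in the plane and all four are coplanar.

Yes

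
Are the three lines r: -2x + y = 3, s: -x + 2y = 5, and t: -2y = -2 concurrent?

The three lines meet at one point iff the augmented coefficient matrix [aᵢ bᵢ cᵢ] has rank < 3, i.e. its determinant vanishes.
Here the determinant is -8.
Nonzero, so no common point exists.

No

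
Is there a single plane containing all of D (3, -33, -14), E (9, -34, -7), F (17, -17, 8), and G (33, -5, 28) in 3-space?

No

The four points are coplanar iff the 3×3 determinant with rows DE, DF, DG is zero.
Rows: (6, -1, 7), (14, 16, 22), (30, 28, 42).
Expanding along the first row: (6)(56) − (-1)(-72) + (7)(-88) = -352.
Nonzero ⇒ not coplanar.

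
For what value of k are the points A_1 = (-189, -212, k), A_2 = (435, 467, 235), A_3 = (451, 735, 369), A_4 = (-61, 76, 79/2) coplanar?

Coplanarity ⇔ det[A_1A_2; A_1A_3; A_1A_4] = 0.
Expanding, this is linear in k: (-126672)k + (-13237224) = 0.
So k = -209/2.

-209/2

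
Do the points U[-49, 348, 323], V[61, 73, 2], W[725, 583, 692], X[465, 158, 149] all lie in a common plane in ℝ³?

Yes

With U as base: UV = (110, -275, -321), UW = (774, 235, 369), UX = (514, -190, -174).
UW × UX = (29220, 324342, -267850).
UV · (UW × UX) = 0.
The scalar triple product vanishes, so the four points are coplanar.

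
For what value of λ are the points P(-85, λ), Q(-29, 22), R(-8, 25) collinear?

14

The three points are collinear iff det[PQ; PR] = 0.
This determinant is linear in λ: (21)λ + (-294) = 0, so λ = 14.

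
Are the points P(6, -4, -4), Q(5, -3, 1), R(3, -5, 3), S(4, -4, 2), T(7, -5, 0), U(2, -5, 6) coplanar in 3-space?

No

The plane through P, Q, R has normal n = PQ × PR = (12, -8, 4) and equation n·X = 88.
Checking the remaining points: n·S = 88, n·T = 124, n·U = 88.
Since n·T = 124 ≠ 88, T is off the plane and the points are not all coplanar.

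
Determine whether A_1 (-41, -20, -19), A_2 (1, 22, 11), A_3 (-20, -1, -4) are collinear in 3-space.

No

A_1A_2 = (42, 42, 30), A_1A_3 = (21, 19, 15).
A_1A_2 × A_1A_3 = (60, 0, -84).
The cross product is nonzero, so the points do not lie on one line.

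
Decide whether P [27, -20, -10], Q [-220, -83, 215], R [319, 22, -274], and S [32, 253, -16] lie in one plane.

The four points are coplanar iff the 3×3 determinant with rows PQ, PR, PS is zero.
Rows: (-247, -63, 225), (292, 42, -264), (5, 273, -6).
Expanding along the first row: (-247)(71820) − (-63)(-432) + (225)(79506) = 122094.
Nonzero ⇒ not coplanar.

No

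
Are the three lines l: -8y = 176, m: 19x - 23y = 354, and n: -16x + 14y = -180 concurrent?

Yes

Intersecting l and m: solving the 2×2 system gives (x, y) = (-8, -22).
Substitute into n: (-16)(-8) + (14)(-22) = -180.
This equals -180, so (-8, -22) lies on all three lines and they are concurrent.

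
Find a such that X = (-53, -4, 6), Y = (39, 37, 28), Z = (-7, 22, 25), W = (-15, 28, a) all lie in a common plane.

37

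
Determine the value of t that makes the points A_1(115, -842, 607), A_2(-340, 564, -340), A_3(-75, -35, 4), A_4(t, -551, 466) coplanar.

The points are coplanar iff A_1A_2 · (A_1A_3 × A_1A_4) = 0.
Expanding, this is linear in t: (-83589)t + (-3761505) = 0.
So t = -45.

-45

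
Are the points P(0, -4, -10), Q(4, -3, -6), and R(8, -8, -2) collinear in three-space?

PQ = (4, 1, 4), PR = (8, -4, 8).
Comparing components 2 and 3: (1)(8) − (4)(-4) = 24 ≠ 0, so PQ and PR are not parallel and the points are not collinear.

No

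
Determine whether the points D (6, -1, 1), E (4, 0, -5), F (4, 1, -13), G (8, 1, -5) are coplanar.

No

The four points are coplanar iff the 3×3 determinant with rows DE, DF, DG is zero.
Rows: (-2, 1, -6), (-2, 2, -14), (2, 2, -6).
Expanding along the first row: (-2)(16) − (1)(40) + (-6)(-8) = -24.
Nonzero ⇒ not coplanar.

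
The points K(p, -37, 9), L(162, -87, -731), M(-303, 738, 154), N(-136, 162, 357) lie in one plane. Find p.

2

Coplanarity ⇔ det[KL; KM; KN] = 0.
Expanding, this is linear in p: (-677235)p + (1354470) = 0.
So p = 2.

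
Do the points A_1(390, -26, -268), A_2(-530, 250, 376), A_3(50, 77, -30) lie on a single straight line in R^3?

A_1A_2 = (-920, 276, 644), A_1A_3 = (-340, 103, 238).
A_1A_2 × A_1A_3 = (-644, 0, -920).
The cross product is nonzero, so the points do not lie on one line.

No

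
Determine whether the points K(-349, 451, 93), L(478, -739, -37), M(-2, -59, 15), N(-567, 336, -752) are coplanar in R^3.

No

The four points are coplanar iff the 3×3 determinant with rows KL, KM, KN is zero.
Rows: (827, -1190, -130), (347, -510, -78), (-218, -115, -845).
Expanding along the first row: (827)(421980) − (-1190)(-310219) + (-130)(-151085) = -542100.
Nonzero ⇒ not coplanar.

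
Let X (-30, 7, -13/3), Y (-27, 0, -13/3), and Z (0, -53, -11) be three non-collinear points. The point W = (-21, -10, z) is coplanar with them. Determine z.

-7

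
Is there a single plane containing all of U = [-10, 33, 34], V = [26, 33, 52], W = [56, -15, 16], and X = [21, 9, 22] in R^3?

A normal to the plane through U, V, W is n = UV × UW = (864, 1836, -1728).
The plane has equation n·P = -6804. For X: n·X = -3348.
-3348 ≠ -6804, so X is off the plane.

No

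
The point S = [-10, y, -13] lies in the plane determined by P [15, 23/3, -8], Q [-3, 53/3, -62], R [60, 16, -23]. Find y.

The plane through P, Q, R has equation 300x − 2700y − 600z = -11400.
Substituting S: (-2700)y + (4800) = -11400, so y = 6.

6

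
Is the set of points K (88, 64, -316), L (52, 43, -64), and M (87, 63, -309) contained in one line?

No

KL = (-36, -21, 252), KM = (-1, -1, 7).
Comparing components 2 and 3: (-21)(7) − (252)(-1) = 105 ≠ 0, so KL and KM are not parallel and the points are not collinear.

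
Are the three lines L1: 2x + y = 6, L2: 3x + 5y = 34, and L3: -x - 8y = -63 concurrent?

No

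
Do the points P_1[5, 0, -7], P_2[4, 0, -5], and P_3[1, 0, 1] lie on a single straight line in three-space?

Yes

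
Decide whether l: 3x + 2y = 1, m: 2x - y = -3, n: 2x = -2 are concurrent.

The three lines meet at one point iff the augmented coefficient matrix [aᵢ bᵢ cᵢ] has rank < 3, i.e. its determinant vanishes.
Here the determinant is 4.
Nonzero, so no common point exists.

No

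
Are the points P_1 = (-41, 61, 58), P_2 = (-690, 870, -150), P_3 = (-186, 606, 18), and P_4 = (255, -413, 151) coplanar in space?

The four points are coplanar iff the 3×3 determinant with rows P_1P_2, P_1P_3, P_1P_4 is zero.
Rows: (-649, 809, -208), (-145, 545, -40), (296, -474, 93).
Expanding along the first row: (-649)(31725) − (809)(-1645) + (-208)(-92590) = 0.
Zero determinant ⇒ coplanar.

Yes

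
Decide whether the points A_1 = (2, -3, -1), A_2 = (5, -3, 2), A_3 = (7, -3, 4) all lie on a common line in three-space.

A_1A_2 = (3, 0, 3), A_1A_3 = (5, 0, 5).
A_1A_2 × A_1A_3 = (0, 0, 0).
The cross product vanishes, so the three points are collinear.

Yes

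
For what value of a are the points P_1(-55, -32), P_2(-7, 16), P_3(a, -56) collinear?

-79

The three points are collinear iff det[P_1P_2; P_1P_3] = 0.
This determinant is linear in a: (-48)a + (-3792) = 0, so a = -79.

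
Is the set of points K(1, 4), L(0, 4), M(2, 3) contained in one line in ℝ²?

No

KL = (-1, 0), KM = (1, -1).
Twice the signed area of △KLM is (-1)(-1) − (0)(1) = 1.
The area is nonzero, so the three points are not collinear.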